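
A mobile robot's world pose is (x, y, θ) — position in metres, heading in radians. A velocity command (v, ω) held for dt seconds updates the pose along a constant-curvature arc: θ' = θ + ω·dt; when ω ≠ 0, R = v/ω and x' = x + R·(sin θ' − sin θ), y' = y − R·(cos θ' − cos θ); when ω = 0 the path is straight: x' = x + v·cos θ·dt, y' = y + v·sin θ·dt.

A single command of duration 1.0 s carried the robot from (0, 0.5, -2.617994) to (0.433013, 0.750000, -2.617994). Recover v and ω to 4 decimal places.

v = -0.5000, ω = 0.0000

Δθ = -2.617994 − -2.617994 = 0.000000
ω = Δθ/dt = 0.000000/1.0 = 0.0000
ω = 0 → v = (Δx·cos θ + Δy·sin θ)/dt = -0.5000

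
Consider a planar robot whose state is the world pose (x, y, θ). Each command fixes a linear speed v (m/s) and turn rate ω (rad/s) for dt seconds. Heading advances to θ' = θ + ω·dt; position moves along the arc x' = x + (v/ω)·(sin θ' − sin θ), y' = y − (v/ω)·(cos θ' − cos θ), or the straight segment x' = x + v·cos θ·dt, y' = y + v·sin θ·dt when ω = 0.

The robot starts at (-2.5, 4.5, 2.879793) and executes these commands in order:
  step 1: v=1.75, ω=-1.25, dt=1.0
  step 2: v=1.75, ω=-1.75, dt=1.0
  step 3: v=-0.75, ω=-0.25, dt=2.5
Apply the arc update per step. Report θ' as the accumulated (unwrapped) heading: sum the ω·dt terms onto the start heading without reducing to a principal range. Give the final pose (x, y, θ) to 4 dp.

step 1: θ'=1.6298 (R=-1.4000) → pose (-3.5352, 5.7697, 1.6298)
step 2: θ'=-0.1202 (R=-1.0000) → pose (-2.4170, 6.8215, -0.1202)
step 3: θ'=-0.7452 (R=3.0000) → pose (-4.0917, 7.5950, -0.7452)

(-4.0917, 7.5950, -0.7452)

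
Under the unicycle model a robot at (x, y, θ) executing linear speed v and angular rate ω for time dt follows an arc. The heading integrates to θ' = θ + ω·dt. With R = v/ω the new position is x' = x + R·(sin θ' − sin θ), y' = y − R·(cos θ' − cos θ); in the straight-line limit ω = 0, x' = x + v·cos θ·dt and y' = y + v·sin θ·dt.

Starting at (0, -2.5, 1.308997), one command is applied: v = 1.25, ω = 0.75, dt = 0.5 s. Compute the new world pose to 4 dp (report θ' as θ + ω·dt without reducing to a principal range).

(0.0461, -1.8804, 1.6840)

θ' = 1.3090 + 0.75·0.5 = 1.6840
R = v/ω = 1.25/0.75 = 1.6667
x' = 0 + 1.6667·(sin 1.6840 − sin 1.3090) = 0.0461
y' = -2.5 − 1.6667·(cos 1.6840 − cos 1.3090) = -1.8804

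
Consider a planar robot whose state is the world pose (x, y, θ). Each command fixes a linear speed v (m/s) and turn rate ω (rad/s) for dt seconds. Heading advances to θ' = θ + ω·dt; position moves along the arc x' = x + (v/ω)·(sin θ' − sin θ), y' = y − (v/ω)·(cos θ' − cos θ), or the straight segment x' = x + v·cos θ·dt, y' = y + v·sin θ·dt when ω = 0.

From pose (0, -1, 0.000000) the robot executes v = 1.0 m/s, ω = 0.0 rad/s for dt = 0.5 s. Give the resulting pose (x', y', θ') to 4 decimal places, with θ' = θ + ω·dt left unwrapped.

(0.5000, -1.0000, 0.0000)

θ' = 0.0000 + 0.0·0.5 = 0.0000
ω = 0 → straight: x' = 0 + 1.0·cos(0.0000)·0.5 = 0.5000
y' = -1 + 1.0·sin(0.0000)·0.5 = -1.0000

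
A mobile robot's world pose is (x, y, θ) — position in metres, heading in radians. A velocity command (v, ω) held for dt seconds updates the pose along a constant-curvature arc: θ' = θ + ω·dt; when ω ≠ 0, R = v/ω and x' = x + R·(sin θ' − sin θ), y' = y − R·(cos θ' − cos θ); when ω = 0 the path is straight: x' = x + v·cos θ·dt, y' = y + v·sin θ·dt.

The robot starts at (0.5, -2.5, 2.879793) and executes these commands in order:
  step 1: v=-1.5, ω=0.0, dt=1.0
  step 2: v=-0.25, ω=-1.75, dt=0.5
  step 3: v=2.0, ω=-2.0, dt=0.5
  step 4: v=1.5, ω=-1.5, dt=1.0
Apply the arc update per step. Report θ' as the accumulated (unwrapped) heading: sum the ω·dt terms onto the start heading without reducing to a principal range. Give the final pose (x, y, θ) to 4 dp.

(3.4240, -1.6658, -0.4952)

step 1: θ'=2.8798 (straight) → pose (1.9489, -2.8882, 2.8798)
step 2: θ'=2.0048 (R=0.1429) → pose (2.0415, -2.9661, 2.0048)
step 3: θ'=1.0048 (R=-1.0000) → pose (2.1048, -2.0094, 1.0048)
step 4: θ'=-0.4952 (R=-1.0000) → pose (3.4240, -1.6658, -0.4952)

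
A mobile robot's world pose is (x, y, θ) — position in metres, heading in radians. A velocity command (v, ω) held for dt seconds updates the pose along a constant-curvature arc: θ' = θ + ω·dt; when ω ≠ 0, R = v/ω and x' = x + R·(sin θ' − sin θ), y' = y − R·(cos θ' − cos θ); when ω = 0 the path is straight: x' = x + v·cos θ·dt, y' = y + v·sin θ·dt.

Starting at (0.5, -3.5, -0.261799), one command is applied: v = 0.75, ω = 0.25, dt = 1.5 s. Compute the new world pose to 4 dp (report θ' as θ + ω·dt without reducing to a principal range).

θ' = -0.2618 + 0.25·1.5 = 0.1132
R = v/ω = 0.75/0.25 = 3.0000
x' = 0.5 + 3.0000·(sin 0.1132 − sin -0.2618) = 1.6153
y' = -3.5 − 3.0000·(cos 0.1132 − cos -0.2618) = -3.5830

(1.6153, -3.5830, 0.1132)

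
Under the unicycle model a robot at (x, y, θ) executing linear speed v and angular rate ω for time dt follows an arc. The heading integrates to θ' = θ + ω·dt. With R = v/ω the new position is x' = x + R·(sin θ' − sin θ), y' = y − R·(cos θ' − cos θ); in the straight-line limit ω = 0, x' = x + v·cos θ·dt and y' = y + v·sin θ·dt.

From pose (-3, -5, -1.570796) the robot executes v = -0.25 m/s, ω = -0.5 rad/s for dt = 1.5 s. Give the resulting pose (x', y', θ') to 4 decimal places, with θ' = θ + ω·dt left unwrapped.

θ' = -1.5708 + -0.5·1.5 = -2.3208
R = v/ω = -0.25/-0.5 = 0.5000
x' = -3 + 0.5000·(sin -2.3208 − sin -1.5708) = -2.8658
y' = -5 − 0.5000·(cos -2.3208 − cos -1.5708) = -4.6592

(-2.8658, -4.6592, -2.3208)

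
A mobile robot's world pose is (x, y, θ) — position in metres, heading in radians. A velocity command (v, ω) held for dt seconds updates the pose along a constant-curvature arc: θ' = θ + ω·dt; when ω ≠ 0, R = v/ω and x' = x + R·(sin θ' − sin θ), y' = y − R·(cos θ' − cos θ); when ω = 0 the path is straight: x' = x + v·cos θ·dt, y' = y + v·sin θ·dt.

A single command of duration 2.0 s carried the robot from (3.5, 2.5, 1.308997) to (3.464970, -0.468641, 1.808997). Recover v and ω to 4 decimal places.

Δθ = 1.808997 − 1.308997 = 0.500000
ω = Δθ/dt = 0.500000/2.0 = 0.2500
R = −Δy/(cos θ' − cos θ) = -6.0000
v = R·ω = -6.0000·0.2500 = -1.5000

v = -1.5000, ω = 0.2500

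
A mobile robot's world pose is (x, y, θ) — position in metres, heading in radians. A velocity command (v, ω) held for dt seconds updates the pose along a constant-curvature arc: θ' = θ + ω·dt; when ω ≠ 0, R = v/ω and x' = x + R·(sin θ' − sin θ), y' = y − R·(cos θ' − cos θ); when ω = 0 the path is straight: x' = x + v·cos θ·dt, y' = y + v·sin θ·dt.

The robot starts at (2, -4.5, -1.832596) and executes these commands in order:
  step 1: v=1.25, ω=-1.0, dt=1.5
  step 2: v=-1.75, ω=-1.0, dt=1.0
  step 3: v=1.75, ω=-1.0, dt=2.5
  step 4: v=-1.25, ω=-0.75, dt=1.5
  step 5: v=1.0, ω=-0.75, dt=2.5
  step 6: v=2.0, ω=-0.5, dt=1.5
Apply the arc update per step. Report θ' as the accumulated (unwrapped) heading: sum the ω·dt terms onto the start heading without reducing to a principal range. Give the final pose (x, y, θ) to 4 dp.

(-0.3322, -1.7576, -10.5826)

step 1: θ'=-3.3326 (R=-1.2500) → pose (0.5553, -5.4037, -3.3326)
step 2: θ'=-4.3326 (R=1.7500) → pose (1.8484, -6.4731, -4.3326)
step 3: θ'=-6.8326 (R=-1.7500) → pose (4.3875, -4.3319, -6.8326)
step 4: θ'=-7.9576 (R=1.6667) → pose (3.6001, -2.7381, -7.9576)
step 5: θ'=-9.8326 (R=-1.3333) → pose (1.7451, -3.8242, -9.8326)
step 6: θ'=-10.5826 (R=-4.0000) → pose (-0.3322, -1.7576, -10.5826)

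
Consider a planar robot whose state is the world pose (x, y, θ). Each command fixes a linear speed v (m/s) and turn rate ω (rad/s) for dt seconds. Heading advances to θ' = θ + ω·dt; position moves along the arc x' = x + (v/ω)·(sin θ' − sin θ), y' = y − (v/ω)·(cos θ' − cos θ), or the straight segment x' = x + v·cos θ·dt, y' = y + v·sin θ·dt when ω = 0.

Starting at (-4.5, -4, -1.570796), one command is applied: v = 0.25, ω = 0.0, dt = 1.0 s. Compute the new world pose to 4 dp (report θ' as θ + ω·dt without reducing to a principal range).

(-4.5000, -4.2500, -1.5708)

θ' = -1.5708 + 0.0·1.0 = -1.5708
ω = 0 → straight: x' = -4.5 + 0.25·cos(-1.5708)·1.0 = -4.5000
y' = -4 + 0.25·sin(-1.5708)·1.0 = -4.2500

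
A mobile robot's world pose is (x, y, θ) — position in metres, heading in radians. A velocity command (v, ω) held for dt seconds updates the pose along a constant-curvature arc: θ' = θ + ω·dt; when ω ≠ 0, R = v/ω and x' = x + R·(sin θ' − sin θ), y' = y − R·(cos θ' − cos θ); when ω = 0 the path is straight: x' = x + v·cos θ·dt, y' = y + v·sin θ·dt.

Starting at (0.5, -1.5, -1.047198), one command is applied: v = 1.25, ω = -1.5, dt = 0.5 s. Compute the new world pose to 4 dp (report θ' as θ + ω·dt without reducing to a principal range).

(0.5904, -2.1037, -1.7972)

θ' = -1.0472 + -1.5·0.5 = -1.7972
R = v/ω = 1.25/-1.5 = -0.8333
x' = 0.5 + -0.8333·(sin -1.7972 − sin -1.0472) = 0.5904
y' = -1.5 − -0.8333·(cos -1.7972 − cos -1.0472) = -2.1037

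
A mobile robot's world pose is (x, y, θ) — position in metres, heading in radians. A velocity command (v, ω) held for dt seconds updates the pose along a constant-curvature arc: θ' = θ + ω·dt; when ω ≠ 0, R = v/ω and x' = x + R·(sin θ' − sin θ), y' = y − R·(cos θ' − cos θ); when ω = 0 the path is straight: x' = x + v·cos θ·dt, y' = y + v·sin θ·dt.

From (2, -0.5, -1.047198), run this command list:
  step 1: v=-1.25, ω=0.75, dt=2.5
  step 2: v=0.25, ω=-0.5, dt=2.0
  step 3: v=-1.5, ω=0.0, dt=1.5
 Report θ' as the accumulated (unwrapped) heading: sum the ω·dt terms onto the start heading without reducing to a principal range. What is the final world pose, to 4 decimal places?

(-2.4336, 0.3341, -0.1722)

step 1: θ'=0.8278 (R=-1.6667) → pose (-0.6708, -0.2058, 0.8278)
step 2: θ'=-0.1722 (R=-0.5000) → pose (-0.2169, -0.0515, -0.1722)
step 3: θ'=-0.1722 (straight) → pose (-2.4336, 0.3341, -0.1722)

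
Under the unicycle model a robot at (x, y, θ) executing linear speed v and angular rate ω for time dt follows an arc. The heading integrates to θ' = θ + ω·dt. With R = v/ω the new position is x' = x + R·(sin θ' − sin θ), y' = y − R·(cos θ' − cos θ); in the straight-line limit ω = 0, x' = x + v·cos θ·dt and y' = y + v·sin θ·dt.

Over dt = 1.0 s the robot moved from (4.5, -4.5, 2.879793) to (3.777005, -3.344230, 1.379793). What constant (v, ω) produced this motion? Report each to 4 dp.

Δθ = 1.379793 − 2.879793 = -1.500000
ω = Δθ/dt = -1.500000/1.0 = -1.5000
R = −Δy/(cos θ' − cos θ) = -1.0000
v = R·ω = -1.0000·-1.5000 = 1.5000

v = 1.5000, ω = -1.5000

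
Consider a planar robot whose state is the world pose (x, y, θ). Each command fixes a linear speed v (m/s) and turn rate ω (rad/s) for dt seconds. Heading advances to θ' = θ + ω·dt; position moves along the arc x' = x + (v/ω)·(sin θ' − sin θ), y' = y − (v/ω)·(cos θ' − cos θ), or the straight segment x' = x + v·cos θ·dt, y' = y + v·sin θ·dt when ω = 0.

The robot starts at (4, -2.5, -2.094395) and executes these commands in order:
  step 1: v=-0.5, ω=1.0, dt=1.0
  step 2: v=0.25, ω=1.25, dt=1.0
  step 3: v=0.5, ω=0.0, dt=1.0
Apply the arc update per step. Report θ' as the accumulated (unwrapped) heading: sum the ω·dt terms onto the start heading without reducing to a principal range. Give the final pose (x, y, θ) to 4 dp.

step 1: θ'=-1.0944 (R=-0.5000) → pose (4.0113, -2.0207, -1.0944)
step 2: θ'=0.1556 (R=0.2000) → pose (4.2200, -2.1266, 0.1556)
step 3: θ'=0.1556 (straight) → pose (4.7140, -2.0491, 0.1556)

(4.7140, -2.0491, 0.1556)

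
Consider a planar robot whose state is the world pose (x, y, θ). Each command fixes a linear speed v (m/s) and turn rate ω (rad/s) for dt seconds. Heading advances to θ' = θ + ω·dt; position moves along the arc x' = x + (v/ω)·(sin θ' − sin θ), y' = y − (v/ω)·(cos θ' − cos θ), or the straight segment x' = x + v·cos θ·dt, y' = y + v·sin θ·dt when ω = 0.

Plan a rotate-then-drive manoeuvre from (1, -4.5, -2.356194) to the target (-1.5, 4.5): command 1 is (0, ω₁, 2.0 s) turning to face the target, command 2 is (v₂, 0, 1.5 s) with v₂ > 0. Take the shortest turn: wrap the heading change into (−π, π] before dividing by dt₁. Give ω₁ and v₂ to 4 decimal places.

heading to target = atan2(4.5−-4.5, -1.5−1) = 1.8417
Δθ = wrap(1.8417 − -2.3562) = -2.0852; ω₁ = Δθ/dt₁ = -1.0426
distance = √((-1.5−1)² + (4.5−-4.5)²) = 9.3408; v₂ = distance/dt₂ = 6.2272

ω₁ = -1.0426, v₂ = 6.2272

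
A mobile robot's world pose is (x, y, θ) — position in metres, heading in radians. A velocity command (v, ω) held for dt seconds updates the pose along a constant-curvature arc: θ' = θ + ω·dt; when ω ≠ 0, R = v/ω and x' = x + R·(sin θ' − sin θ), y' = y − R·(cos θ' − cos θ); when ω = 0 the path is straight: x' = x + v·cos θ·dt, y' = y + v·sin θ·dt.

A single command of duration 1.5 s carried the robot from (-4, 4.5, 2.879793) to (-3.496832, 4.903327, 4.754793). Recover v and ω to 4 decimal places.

v = -0.5000, ω = 1.2500

Δθ = 4.754793 − 2.879793 = 1.875000
ω = Δθ/dt = 1.875000/1.5 = 1.2500
R = Δx/(sin θ' − sin θ) = -0.4000
v = R·ω = -0.4000·1.2500 = -0.5000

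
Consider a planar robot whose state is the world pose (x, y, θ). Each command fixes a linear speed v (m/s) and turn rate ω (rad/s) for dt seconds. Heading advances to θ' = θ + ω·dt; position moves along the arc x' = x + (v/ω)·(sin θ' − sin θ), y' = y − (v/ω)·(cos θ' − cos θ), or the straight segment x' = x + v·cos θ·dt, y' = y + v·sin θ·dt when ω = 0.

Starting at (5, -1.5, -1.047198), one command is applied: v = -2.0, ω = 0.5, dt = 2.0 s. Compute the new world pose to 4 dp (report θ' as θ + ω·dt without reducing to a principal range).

(1.7246, 0.4955, -0.0472)

θ' = -1.0472 + 0.5·2.0 = -0.0472
R = v/ω = -2.0/0.5 = -4.0000
x' = 5 + -4.0000·(sin -0.0472 − sin -1.0472) = 1.7246
y' = -1.5 − -4.0000·(cos -0.0472 − cos -1.0472) = 0.4955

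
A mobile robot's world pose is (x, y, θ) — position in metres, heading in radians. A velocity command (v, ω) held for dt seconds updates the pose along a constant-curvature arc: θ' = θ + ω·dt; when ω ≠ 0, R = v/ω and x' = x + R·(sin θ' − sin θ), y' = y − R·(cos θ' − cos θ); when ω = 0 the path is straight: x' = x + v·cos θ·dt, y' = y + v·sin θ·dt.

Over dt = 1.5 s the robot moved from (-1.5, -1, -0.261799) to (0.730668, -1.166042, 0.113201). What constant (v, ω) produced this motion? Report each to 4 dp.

v = 1.5000, ω = 0.2500

Δθ = 0.113201 − -0.261799 = 0.375000
ω = Δθ/dt = 0.375000/1.5 = 0.2500
R = Δx/(sin θ' − sin θ) = 6.0000
v = R·ω = 6.0000·0.2500 = 1.5000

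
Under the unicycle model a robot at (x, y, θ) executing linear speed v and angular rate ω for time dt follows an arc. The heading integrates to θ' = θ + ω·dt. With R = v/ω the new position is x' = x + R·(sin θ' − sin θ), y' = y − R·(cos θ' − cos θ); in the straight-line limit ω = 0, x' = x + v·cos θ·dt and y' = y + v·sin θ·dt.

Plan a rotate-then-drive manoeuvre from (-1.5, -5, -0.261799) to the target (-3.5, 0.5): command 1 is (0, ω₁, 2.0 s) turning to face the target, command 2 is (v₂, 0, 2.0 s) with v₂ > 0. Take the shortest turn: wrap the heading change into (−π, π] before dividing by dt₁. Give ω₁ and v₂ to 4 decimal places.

ω₁ = 1.0907, v₂ = 2.9262

heading to target = atan2(0.5−-5, -3.5−-1.5) = 1.9196
Δθ = wrap(1.9196 − -0.2618) = 2.1814; ω₁ = Δθ/dt₁ = 1.0907
distance = √((-3.5−-1.5)² + (0.5−-5)²) = 5.8523; v₂ = distance/dt₂ = 2.9262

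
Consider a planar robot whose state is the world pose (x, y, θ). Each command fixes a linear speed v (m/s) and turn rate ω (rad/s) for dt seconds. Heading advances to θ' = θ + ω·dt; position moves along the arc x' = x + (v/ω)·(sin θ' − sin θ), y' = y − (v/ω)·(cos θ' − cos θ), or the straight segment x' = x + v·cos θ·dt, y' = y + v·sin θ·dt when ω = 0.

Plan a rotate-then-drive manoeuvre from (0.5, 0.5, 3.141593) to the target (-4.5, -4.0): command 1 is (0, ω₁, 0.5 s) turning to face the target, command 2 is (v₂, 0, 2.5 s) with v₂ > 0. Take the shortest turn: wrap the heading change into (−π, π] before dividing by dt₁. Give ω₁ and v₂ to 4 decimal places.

ω₁ = 1.4656, v₂ = 2.6907

heading to target = atan2(-4−0.5, -4.5−0.5) = -2.4088
Δθ = wrap(-2.4088 − 3.1416) = 0.7328; ω₁ = Δθ/dt₁ = 1.4656
distance = √((-4.5−0.5)² + (-4−0.5)²) = 6.7268; v₂ = distance/dt₂ = 2.6907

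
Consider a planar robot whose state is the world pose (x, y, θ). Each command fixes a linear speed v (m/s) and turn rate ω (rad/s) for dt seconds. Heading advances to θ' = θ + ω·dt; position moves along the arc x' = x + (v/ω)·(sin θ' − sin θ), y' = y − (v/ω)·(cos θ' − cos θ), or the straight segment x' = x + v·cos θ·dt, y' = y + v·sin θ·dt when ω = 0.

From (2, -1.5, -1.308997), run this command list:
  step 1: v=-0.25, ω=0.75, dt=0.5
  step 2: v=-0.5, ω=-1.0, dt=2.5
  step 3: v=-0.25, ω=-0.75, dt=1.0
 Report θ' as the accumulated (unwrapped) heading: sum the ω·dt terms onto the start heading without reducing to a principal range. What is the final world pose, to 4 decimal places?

step 1: θ'=-0.9340 (R=-0.3333) → pose (1.9460, -1.3881, -0.9340)
step 2: θ'=-3.4340 (R=0.5000) → pose (2.4922, -0.6120, -3.4340)
step 3: θ'=-4.1840 (R=0.3333) → pose (2.6839, -0.7631, -4.1840)

(2.6839, -0.7631, -4.1840)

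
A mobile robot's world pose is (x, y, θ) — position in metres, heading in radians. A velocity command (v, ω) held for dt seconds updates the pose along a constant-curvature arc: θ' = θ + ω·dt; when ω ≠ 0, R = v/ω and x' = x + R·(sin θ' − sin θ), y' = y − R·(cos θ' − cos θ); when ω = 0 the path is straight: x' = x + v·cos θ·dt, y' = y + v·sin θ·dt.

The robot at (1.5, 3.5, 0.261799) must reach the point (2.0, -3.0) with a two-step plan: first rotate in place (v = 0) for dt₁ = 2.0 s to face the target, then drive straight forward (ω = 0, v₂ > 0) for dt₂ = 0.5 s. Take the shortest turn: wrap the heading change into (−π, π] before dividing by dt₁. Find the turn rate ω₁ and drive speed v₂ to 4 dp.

heading to target = atan2(-3−3.5, 2−1.5) = -1.4940
Δθ = wrap(-1.4940 − 0.2618) = -1.7558; ω₁ = Δθ/dt₁ = -0.8779
distance = √((2−1.5)² + (-3−3.5)²) = 6.5192; v₂ = distance/dt₂ = 13.0384

ω₁ = -0.8779, v₂ = 13.0384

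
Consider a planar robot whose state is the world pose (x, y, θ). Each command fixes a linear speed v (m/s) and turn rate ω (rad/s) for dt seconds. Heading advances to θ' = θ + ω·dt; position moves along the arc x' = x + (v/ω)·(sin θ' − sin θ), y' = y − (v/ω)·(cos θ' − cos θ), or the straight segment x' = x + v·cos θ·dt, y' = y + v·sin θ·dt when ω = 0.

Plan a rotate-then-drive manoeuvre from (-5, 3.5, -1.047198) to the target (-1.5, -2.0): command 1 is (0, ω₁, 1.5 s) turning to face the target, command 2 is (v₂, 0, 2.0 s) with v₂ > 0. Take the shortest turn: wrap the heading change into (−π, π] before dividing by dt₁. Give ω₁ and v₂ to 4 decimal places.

heading to target = atan2(-2−3.5, -1.5−-5) = -1.0041
Δθ = wrap(-1.0041 − -1.0472) = 0.0431; ω₁ = Δθ/dt₁ = 0.0288
distance = √((-1.5−-5)² + (-2−3.5)²) = 6.5192; v₂ = distance/dt₂ = 3.2596

ω₁ = 0.0288, v₂ = 3.2596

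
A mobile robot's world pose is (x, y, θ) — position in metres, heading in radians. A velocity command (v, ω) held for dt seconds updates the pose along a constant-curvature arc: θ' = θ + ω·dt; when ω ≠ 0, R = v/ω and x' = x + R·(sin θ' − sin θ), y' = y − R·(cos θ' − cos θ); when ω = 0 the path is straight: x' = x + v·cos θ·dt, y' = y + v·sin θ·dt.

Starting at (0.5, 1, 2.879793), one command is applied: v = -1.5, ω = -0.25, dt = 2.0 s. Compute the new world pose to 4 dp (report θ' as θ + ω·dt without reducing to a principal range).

θ' = 2.8798 + -0.25·2.0 = 2.3798
R = v/ω = -1.5/-0.25 = 6.0000
x' = 0.5 + 6.0000·(sin 2.3798 − sin 2.8798) = 3.0884
y' = 1 − 6.0000·(cos 2.3798 − cos 2.8798) = -0.4540

(3.0884, -0.4540, 2.3798)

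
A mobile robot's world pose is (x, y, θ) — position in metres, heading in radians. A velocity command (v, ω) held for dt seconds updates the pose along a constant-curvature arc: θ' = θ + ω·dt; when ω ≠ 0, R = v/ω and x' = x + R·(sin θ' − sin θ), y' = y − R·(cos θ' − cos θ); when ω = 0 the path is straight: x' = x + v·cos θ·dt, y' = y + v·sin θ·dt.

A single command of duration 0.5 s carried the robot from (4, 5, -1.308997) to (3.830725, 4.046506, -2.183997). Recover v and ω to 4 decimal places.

v = 2.0000, ω = -1.7500

Δθ = -2.183997 − -1.308997 = -0.875000
ω = Δθ/dt = -0.875000/0.5 = -1.7500
R = −Δy/(cos θ' − cos θ) = -1.1429
v = R·ω = -1.1429·-1.7500 = 2.0000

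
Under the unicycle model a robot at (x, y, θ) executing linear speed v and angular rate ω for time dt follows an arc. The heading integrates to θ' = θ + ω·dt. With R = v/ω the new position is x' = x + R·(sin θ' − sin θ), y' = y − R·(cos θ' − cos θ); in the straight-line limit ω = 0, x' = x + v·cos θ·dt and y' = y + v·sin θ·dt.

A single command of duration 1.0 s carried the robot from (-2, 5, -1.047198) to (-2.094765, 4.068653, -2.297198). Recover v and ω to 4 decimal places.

v = 1.0000, ω = -1.2500

Δθ = -2.297198 − -1.047198 = -1.250000
ω = Δθ/dt = -1.250000/1.0 = -1.2500
R = −Δy/(cos θ' − cos θ) = -0.8000
v = R·ω = -0.8000·-1.2500 = 1.0000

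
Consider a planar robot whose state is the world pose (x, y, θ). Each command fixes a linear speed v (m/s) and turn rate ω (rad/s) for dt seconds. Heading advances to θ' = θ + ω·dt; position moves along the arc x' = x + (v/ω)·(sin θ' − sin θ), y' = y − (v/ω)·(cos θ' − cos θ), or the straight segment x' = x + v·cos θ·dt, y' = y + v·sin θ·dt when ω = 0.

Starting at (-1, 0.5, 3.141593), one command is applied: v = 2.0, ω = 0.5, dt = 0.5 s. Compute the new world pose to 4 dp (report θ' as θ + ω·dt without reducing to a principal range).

(-1.9896, 0.3756, 3.3916)

θ' = 3.1416 + 0.5·0.5 = 3.3916
R = v/ω = 2.0/0.5 = 4.0000
x' = -1 + 4.0000·(sin 3.3916 − sin 3.1416) = -1.9896
y' = 0.5 − 4.0000·(cos 3.3916 − cos 3.1416) = 0.3756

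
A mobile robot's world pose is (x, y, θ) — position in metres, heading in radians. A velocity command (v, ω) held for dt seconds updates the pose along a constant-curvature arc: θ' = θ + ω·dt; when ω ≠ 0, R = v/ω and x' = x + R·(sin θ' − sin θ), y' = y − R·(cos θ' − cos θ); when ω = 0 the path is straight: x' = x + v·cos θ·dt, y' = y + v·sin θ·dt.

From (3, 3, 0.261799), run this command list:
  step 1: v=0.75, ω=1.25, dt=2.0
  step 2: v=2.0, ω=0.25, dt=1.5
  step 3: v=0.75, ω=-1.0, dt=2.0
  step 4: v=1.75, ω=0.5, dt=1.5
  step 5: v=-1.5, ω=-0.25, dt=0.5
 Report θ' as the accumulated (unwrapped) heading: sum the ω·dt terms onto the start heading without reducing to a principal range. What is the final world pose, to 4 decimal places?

(-0.1981, 7.6060, 1.7618)

step 1: θ'=2.7618 (R=0.6000) → pose (3.0671, 4.1368, 2.7618)
step 2: θ'=3.1368 (R=8.0000) → pose (0.1397, 4.7068, 3.1368)
step 3: θ'=1.1368 (R=-0.7500) → pose (-0.5372, 5.7721, 1.1368)
step 4: θ'=1.8868 (R=3.5000) → pose (-0.3860, 8.3316, 1.8868)
step 5: θ'=1.7618 (R=6.0000) → pose (-0.1981, 7.6060, 1.7618)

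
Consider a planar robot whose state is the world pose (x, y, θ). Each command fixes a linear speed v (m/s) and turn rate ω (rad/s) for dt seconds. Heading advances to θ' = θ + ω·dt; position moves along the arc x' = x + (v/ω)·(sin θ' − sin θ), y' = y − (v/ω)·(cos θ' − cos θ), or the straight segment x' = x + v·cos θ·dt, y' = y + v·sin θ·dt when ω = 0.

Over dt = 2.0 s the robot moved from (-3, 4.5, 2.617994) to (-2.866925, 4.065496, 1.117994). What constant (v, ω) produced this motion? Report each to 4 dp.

v = -0.2500, ω = -0.7500

Δθ = 1.117994 − 2.617994 = -1.500000
ω = Δθ/dt = -1.500000/2.0 = -0.7500
R = −Δy/(cos θ' − cos θ) = 0.3333
v = R·ω = 0.3333·-0.7500 = -0.2500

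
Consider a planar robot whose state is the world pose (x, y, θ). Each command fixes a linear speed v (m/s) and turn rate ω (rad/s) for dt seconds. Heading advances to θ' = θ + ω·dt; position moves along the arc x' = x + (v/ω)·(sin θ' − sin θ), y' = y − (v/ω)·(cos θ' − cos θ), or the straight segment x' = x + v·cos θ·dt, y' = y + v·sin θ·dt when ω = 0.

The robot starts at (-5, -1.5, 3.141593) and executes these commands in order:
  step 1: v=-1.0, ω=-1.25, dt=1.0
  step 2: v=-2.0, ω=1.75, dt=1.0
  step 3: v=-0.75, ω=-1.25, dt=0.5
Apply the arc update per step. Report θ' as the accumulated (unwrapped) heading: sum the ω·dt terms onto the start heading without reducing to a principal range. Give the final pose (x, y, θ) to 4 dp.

step 1: θ'=1.8916 (R=0.8000) → pose (-4.2408, -2.0477, 1.8916)
step 2: θ'=3.6416 (R=-1.1429) → pose (-2.6083, -2.6903, 3.6416)
step 3: θ'=3.0166 (R=0.6000) → pose (-2.2459, -2.6216, 3.0166)

(-2.2459, -2.6216, 3.0166)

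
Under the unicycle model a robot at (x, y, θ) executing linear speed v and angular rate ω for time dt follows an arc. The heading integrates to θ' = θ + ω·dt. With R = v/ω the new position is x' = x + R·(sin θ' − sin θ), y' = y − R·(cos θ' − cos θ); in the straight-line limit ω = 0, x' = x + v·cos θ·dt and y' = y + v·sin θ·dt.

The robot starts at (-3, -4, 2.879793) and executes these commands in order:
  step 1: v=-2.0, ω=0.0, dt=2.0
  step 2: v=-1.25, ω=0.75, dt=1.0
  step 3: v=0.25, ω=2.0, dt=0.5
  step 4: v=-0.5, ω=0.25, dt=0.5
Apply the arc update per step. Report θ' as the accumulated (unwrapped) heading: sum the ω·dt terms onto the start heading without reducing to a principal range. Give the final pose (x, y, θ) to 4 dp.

step 1: θ'=2.8798 (straight) → pose (0.8637, -5.0353, 2.8798)
step 2: θ'=3.6298 (R=-1.6667) → pose (2.0768, -4.8974, 3.6298)
step 3: θ'=4.6298 (R=0.1250) → pose (2.0109, -4.9974, 4.6298)
step 4: θ'=4.7548 (R=-2.0000) → pose (2.0159, -4.7477, 4.7548)

(2.0159, -4.7477, 4.7548)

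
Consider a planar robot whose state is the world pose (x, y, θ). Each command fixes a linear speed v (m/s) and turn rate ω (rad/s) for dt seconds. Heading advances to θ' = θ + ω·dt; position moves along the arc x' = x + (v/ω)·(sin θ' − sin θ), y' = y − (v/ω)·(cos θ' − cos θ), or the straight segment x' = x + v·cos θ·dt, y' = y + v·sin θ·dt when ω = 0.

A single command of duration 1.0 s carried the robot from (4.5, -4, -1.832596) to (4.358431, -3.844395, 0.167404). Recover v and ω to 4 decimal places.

v = -0.2500, ω = 2.0000

Δθ = 0.167404 − -1.832596 = 2.000000
ω = Δθ/dt = 2.000000/1.0 = 2.0000
R = −Δy/(cos θ' − cos θ) = -0.1250
v = R·ω = -0.1250·2.0000 = -0.2500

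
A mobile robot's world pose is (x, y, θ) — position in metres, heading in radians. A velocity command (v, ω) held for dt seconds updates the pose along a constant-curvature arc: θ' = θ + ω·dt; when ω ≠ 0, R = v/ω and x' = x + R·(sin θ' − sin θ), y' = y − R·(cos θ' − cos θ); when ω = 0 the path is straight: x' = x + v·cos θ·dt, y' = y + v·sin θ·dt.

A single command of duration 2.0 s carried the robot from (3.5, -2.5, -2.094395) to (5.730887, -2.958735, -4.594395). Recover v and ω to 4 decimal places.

v = -1.5000, ω = -1.2500

Δθ = -4.594395 − -2.094395 = -2.500000
ω = Δθ/dt = -2.500000/2.0 = -1.2500
R = Δx/(sin θ' − sin θ) = 1.2000
v = R·ω = 1.2000·-1.2500 = -1.5000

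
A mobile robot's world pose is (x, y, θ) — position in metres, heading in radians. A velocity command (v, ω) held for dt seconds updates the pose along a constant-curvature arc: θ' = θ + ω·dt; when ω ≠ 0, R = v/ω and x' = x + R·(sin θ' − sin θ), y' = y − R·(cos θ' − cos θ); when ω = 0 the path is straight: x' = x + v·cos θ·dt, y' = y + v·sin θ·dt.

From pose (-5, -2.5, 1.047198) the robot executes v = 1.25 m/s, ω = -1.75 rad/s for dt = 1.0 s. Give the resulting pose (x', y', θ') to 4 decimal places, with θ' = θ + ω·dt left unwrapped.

θ' = 1.0472 + -1.75·1.0 = -0.7028
R = v/ω = 1.25/-1.75 = -0.7143
x' = -5 + -0.7143·(sin -0.7028 − sin 1.0472) = -3.9197
y' = -2.5 − -0.7143·(cos -0.7028 − cos 1.0472) = -2.3121

(-3.9197, -2.3121, -0.7028)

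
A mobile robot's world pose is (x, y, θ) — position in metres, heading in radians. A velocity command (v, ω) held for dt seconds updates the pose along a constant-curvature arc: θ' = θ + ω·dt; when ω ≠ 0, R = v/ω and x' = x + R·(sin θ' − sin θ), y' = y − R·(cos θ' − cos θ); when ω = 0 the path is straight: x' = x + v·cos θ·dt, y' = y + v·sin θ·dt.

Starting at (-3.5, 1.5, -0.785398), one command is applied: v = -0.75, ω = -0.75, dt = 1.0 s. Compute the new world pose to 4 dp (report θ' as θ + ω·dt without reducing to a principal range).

θ' = -0.7854 + -0.75·1.0 = -1.5354
R = v/ω = -0.75/-0.75 = 1.0000
x' = -3.5 + 1.0000·(sin -1.5354 − sin -0.7854) = -3.7923
y' = 1.5 − 1.0000·(cos -1.5354 − cos -0.7854) = 2.1717

(-3.7923, 2.1717, -1.5354)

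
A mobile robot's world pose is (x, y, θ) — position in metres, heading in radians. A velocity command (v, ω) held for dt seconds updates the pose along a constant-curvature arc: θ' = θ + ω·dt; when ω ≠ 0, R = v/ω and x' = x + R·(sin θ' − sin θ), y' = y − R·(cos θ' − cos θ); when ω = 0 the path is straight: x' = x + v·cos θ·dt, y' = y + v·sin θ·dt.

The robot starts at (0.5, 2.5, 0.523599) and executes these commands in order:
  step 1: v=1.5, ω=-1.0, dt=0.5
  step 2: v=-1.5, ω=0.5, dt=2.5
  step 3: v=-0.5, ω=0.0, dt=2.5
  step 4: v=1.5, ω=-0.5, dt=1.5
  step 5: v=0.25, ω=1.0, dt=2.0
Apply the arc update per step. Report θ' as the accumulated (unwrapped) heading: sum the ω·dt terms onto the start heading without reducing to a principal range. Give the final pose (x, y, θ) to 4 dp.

step 1: θ'=0.0236 (R=-1.5000) → pose (1.2146, 2.7005, 0.0236)
step 2: θ'=1.2736 (R=-3.0000) → pose (-1.5831, 0.5799, 1.2736)
step 3: θ'=1.2736 (straight) → pose (-1.9491, -0.6153, 1.2736)
step 4: θ'=0.5236 (R=-3.0000) → pose (-0.5807, 1.1043, 0.5236)
step 5: θ'=2.5236 (R=0.2500) → pose (-0.5608, 1.5245, 2.5236)

(-0.5608, 1.5245, 2.5236)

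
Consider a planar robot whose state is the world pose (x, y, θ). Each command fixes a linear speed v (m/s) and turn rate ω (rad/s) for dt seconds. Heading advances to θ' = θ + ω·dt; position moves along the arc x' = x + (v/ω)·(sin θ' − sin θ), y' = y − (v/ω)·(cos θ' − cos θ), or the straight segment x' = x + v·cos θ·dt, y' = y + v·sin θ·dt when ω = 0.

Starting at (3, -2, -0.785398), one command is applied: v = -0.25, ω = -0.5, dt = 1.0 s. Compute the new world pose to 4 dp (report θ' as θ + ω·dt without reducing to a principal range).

θ' = -0.7854 + -0.5·1.0 = -1.2854
R = v/ω = -0.25/-0.5 = 0.5000
x' = 3 + 0.5000·(sin -1.2854 − sin -0.7854) = 2.8738
y' = -2 − 0.5000·(cos -1.2854 − cos -0.7854) = -1.7872

(2.8738, -1.7872, -1.2854)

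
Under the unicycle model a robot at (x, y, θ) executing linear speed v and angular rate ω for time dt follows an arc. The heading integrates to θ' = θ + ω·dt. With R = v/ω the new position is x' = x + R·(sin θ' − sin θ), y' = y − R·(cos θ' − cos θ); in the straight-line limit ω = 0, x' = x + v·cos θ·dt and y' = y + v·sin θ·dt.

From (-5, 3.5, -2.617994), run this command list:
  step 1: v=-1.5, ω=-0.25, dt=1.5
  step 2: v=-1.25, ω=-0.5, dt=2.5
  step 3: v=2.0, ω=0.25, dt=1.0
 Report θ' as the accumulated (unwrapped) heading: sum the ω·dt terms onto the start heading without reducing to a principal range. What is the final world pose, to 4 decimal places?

step 1: θ'=-2.9930 (R=6.0000) → pose (-2.8883, 4.2377, -2.9930)
step 2: θ'=-4.2430 (R=2.5000) → pose (-0.2886, 2.8961, -4.2430)
step 3: θ'=-3.9930 (R=8.0000) → pose (-1.4057, 4.5488, -3.9930)

(-1.4057, 4.5488, -3.9930)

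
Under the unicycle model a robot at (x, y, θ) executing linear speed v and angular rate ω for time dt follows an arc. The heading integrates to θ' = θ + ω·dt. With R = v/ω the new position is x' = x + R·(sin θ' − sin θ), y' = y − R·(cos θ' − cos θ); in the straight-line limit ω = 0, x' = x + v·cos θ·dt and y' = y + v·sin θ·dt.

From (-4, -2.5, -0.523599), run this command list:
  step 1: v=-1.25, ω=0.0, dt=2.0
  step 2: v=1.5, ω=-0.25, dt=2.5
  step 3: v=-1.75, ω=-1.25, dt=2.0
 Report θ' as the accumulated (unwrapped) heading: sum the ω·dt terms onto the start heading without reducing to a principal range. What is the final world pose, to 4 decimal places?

step 1: θ'=-0.5236 (straight) → pose (-6.1651, -1.2500, -0.5236)
step 2: θ'=-1.1486 (R=-6.0000) → pose (-3.6919, -3.9876, -1.1486)
step 3: θ'=-3.6486 (R=1.4000) → pose (-1.7351, -2.1900, -3.6486)

(-1.7351, -2.1900, -3.6486)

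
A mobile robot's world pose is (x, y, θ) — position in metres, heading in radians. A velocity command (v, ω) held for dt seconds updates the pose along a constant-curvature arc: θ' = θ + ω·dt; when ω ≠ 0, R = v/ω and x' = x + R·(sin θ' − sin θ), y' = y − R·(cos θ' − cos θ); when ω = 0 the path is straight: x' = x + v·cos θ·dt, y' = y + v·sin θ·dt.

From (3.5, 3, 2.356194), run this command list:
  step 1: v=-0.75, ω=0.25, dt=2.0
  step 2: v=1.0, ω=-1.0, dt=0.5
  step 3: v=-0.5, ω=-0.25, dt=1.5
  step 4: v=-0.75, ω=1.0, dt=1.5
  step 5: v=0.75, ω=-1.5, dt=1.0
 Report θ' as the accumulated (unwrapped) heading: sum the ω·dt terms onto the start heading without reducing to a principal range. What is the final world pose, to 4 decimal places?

(5.0834, 1.7429, 1.9812)

step 1: θ'=2.8562 (R=-3.0000) → pose (4.7767, 2.2427, 2.8562)
step 2: θ'=2.3562 (R=-1.0000) → pose (4.3511, 2.4951, 2.3562)
step 3: θ'=1.9812 (R=2.0000) → pose (4.7708, 1.8788, 1.9812)
step 4: θ'=3.4812 (R=-0.7500) → pose (5.7084, 1.4709, 3.4812)
step 5: θ'=1.9812 (R=-0.5000) → pose (5.0834, 1.7429, 1.9812)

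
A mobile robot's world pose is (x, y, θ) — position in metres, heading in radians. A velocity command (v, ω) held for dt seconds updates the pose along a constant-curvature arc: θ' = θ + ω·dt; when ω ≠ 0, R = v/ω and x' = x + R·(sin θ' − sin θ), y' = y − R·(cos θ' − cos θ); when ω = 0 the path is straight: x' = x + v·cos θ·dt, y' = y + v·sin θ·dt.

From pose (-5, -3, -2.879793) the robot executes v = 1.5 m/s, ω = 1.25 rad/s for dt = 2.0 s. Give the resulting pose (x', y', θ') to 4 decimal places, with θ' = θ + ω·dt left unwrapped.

θ' = -2.8798 + 1.25·2.0 = -0.3798
R = v/ω = 1.5/1.25 = 1.2000
x' = -5 + 1.2000·(sin -0.3798 − sin -2.8798) = -5.1343
y' = -3 − 1.2000·(cos -0.3798 − cos -2.8798) = -5.2736

(-5.1343, -5.2736, -0.3798)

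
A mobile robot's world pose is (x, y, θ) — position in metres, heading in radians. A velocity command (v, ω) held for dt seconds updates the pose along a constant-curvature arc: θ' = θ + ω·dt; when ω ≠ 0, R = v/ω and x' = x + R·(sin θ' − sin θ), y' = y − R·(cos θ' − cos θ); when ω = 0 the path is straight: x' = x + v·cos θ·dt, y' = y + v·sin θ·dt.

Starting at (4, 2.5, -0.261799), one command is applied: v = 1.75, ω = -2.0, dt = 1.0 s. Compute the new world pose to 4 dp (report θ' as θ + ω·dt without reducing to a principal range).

(4.4478, 1.0972, -2.2618)

θ' = -0.2618 + -2.0·1.0 = -2.2618
R = v/ω = 1.75/-2.0 = -0.8750
x' = 4 + -0.8750·(sin -2.2618 − sin -0.2618) = 4.4478
y' = 2.5 − -0.8750·(cos -2.2618 − cos -0.2618) = 1.0972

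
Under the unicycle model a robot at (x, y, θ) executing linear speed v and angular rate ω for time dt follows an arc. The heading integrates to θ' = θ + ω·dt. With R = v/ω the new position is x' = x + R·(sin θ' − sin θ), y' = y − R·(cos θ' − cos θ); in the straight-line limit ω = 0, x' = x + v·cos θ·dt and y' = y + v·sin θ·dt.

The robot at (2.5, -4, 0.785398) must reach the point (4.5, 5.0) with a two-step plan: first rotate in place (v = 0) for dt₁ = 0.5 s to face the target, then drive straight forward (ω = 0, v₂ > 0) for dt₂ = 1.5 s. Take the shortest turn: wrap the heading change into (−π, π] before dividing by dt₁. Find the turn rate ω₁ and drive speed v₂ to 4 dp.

heading to target = atan2(5−-4, 4.5−2.5) = 1.3521
Δθ = wrap(1.3521 − 0.7854) = 0.5667; ω₁ = Δθ/dt₁ = 1.1335
distance = √((4.5−2.5)² + (5−-4)²) = 9.2195; v₂ = distance/dt₂ = 6.1464

ω₁ = 1.1335, v₂ = 6.1464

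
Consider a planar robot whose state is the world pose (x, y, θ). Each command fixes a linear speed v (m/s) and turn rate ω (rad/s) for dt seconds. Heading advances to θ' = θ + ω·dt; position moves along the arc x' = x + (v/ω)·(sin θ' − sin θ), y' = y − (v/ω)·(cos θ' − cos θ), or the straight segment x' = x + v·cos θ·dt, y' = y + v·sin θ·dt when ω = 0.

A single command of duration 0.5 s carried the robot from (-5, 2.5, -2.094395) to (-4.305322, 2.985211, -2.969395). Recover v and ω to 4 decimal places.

v = -1.7500, ω = -1.7500

Δθ = -2.969395 − -2.094395 = -0.875000
ω = Δθ/dt = -0.875000/0.5 = -1.7500
R = Δx/(sin θ' − sin θ) = 1.0000
v = R·ω = 1.0000·-1.7500 = -1.7500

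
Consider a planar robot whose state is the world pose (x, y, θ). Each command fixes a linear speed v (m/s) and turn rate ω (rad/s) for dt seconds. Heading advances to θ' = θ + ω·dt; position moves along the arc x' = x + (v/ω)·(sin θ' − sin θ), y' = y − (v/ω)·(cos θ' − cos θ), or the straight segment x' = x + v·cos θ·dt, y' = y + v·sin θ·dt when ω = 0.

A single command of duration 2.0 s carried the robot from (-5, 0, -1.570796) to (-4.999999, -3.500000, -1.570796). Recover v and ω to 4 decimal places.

v = 1.7500, ω = 0.0000

Δθ = -1.570796 − -1.570796 = 0.000000
ω = Δθ/dt = 0.000000/2.0 = 0.0000
ω = 0 → v = (Δx·cos θ + Δy·sin θ)/dt = 1.7500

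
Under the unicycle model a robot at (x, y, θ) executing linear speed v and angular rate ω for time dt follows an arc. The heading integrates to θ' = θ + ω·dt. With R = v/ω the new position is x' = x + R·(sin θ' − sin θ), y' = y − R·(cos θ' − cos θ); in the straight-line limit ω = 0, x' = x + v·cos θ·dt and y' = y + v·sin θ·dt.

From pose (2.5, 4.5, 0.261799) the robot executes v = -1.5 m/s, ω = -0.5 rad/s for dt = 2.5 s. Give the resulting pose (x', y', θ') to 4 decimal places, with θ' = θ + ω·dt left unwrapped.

θ' = 0.2618 + -0.5·2.5 = -0.9882
R = v/ω = -1.5/-0.5 = 3.0000
x' = 2.5 + 3.0000·(sin -0.9882 − sin 0.2618) = -0.7816
y' = 4.5 − 3.0000·(cos -0.9882 − cos 0.2618) = 5.7472

(-0.7816, 5.7472, -0.9882)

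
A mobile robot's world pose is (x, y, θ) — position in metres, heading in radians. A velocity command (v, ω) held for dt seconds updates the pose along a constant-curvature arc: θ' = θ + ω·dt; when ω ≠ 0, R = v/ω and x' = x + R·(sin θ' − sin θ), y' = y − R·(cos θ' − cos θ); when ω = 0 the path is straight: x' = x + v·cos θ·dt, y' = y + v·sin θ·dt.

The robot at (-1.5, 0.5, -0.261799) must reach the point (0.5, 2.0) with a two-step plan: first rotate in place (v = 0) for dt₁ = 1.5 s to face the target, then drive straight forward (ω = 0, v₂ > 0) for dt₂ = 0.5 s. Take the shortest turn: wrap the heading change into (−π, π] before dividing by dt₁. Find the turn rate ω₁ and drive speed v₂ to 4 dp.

heading to target = atan2(2−0.5, 0.5−-1.5) = 0.6435
Δθ = wrap(0.6435 − -0.2618) = 0.9053; ω₁ = Δθ/dt₁ = 0.6035
distance = √((0.5−-1.5)² + (2−0.5)²) = 2.5000; v₂ = distance/dt₂ = 5.0000

ω₁ = 0.6035, v₂ = 5.0000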